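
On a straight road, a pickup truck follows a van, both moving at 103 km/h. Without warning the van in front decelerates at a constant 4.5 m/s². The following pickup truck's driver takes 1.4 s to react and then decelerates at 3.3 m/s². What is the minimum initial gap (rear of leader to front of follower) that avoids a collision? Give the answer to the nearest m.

Minimum gap ≈ 73 m

103 km/h ÷ 3.6 = 28.6111 m/s.
Leader travels v²/(2a_L) = 818.595 / 9.000 = 90.955 m before stopping.
Follower covers v·t_r = 28.6111 × 1.4 = 40.056 m while reacting, then v²/(2a_F) = 818.595 / 6.600 = 124.030 m while braking, for a total of 40.056 + 124.030 = 164.086 m.
Since a_F ≤ a_L and the follower starts braking later, the follower is never slower than the leader, so the closest approach is when both have stopped.
Minimum gap = 164.086 − 90.955 = 73.131 m.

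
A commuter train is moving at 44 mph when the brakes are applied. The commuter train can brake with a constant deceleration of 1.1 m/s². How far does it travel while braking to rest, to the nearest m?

Braking distance ≈ 176 m

44 mph × 0.44704 = 19.6698 m/s.
Braking distance = v²/(2a) = 19.6698² / (2 × 1.100) = 386.901 / 2.200 = 175.864 m.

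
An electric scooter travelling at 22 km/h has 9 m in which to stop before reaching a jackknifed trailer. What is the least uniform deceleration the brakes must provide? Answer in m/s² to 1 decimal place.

22 km/h ÷ 3.6 = 6.1111 m/s.
v² = 2a·d ⇒ a = v²/(2d) = 6.1111² / (2 × 9.000) = 37.346 / 18.000 = 2.0748 m/s².

Required deceleration ≈ 2.1 m/s²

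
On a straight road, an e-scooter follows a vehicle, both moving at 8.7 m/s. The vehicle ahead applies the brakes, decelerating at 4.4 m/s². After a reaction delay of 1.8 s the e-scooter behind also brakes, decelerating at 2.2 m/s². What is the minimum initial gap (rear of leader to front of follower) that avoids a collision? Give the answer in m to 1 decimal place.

Leader travels v²/(2a_L) = 75.690 / 8.800 = 8.601 m before stopping.
Follower covers v·t_r = 8.7000 × 1.8 = 15.660 m while reacting, then v²/(2a_F) = 75.690 / 4.400 = 17.202 m while braking, for a total of 15.660 + 17.202 = 32.862 m.
Since a_F ≤ a_L and the follower starts braking later, the follower is never slower than the leader, so the closest approach is when both have stopped.
Minimum gap = 32.862 − 8.601 = 24.261 m.

Minimum gap ≈ 24.3 m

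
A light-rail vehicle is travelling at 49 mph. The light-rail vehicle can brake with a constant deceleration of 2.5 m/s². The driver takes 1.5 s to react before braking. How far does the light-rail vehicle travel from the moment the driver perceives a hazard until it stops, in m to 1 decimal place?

Total stopping distance ≈ 128.8 m

49 mph × 0.44704 = 21.9050 m/s.
Reaction distance = v·t_r = 21.9050 × 1.5 = 32.858 m.
Braking distance = v²/(2a) = 21.9050² / (2 × 2.500) = 479.829 / 5.000 = 95.966 m.
Total = 32.858 + 95.966 = 128.824 m.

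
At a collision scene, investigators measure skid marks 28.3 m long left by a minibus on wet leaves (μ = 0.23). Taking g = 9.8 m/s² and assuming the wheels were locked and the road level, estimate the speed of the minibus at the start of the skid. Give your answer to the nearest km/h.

Deceleration a = μg = 0.23 × 9.8 = 2.254 m/s².
v = √(2a·d) = √(2 × 2.254 × 28.3) = √127.576 = 11.2950 m/s.
= 11.2950 × 3.6 = 40.662 km/h.

Initial speed ≈ 41 km/h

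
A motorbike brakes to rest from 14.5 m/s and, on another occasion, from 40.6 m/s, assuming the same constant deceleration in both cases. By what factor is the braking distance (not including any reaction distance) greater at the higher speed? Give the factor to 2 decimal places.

Braking distance d = v²/(2a), so with a fixed, d ∝ v².
Factor = (40.6/14.5)² = 2.8000² = 7.8400.

Factor ≈ 7.84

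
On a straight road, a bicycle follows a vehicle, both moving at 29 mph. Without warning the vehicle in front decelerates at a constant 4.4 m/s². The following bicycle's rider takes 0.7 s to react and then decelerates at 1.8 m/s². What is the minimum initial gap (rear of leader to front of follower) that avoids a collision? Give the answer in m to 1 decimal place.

Minimum gap ≈ 36.7 m

29 mph × 0.44704 = 12.9642 m/s.
Leader travels v²/(2a_L) = 168.070 / 8.800 = 19.099 m before stopping.
Follower covers v·t_r = 12.9642 × 0.7 = 9.075 m while reacting, then v²/(2a_F) = 168.070 / 3.600 = 46.686 m while braking, for a total of 9.075 + 46.686 = 55.761 m.
Since a_F ≤ a_L and the follower starts braking later, the follower is never slower than the leader, so the closest approach is when both have stopped.
Minimum gap = 55.761 − 19.099 = 36.662 m.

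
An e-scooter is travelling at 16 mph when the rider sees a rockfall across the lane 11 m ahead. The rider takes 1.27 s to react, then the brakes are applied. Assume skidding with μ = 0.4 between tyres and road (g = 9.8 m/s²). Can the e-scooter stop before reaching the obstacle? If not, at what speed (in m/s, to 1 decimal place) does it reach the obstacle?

16 mph × 0.44704 = 7.1526 m/s.
a = μg = 0.4 × 9.8 = 3.920 m/s².
Reaction distance = 7.1526 × 1.27 = 9.084 m.
Braking distance needed to stop: v²/(2a) = 51.160 / 7.840 = 6.526 m, so total needed = 9.084 + 6.526 = 15.610 m > 11 m — it cannot stop.
Distance remaining when braking begins: 11 − 9.084 = 1.916 m.
v² = v₀² − 2a·d = 51.160 − 2 × 3.920 × 1.916 = 36.139 m²/s².
v = √36.139 = 6.012 m/s.

No — it strikes the obstacle at 6.0 m/s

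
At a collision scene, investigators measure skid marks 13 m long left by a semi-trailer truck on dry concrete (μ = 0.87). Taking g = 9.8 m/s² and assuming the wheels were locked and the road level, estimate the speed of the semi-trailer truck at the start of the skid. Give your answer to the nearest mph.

Initial speed ≈ 33 mph

Deceleration a = μg = 0.87 × 9.8 = 8.526 m/s².
v = √(2a·d) = √(2 × 8.526 × 13) = √221.676 = 14.8888 m/s.
= 14.8888 ÷ 0.44704 = 33.305 mph.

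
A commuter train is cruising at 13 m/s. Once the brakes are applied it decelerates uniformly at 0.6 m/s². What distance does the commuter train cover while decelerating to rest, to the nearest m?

Braking distance ≈ 141 m

Braking distance = v²/(2a) = 13.0000² / (2 × 0.600) = 169.000 / 1.200 = 140.833 m.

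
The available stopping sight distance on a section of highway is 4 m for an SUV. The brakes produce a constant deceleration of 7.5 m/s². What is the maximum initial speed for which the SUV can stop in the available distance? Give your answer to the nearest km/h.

Maximum speed ≈ 28 km/h

v²/(2a) = d ⇒ v = √(2 × 7.500 × 4) = √60.00 = 7.7460 m/s.
7.7460 m/s × 3.6 = 27.886 km/h.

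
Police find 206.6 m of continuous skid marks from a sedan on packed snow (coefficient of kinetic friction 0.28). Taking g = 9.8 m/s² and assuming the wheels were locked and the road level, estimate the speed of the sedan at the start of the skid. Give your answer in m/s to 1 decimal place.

Deceleration a = μg = 0.28 × 9.8 = 2.744 m/s².
v = √(2a·d) = √(2 × 2.744 × 206.6) = √1133.821 = 33.6723 m/s.

Initial speed ≈ 33.7 m/s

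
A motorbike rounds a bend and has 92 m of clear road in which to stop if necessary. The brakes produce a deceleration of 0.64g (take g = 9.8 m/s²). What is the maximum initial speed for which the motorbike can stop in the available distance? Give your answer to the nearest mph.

a = 0.64 × 9.8 = 6.272 m/s².
v²/(2a) = d ⇒ v = √(2 × 6.272 × 92) = √1154.05 = 33.9713 m/s.
33.9713 m/s ÷ 0.44704 = 75.992 mph.

Maximum speed ≈ 76 mph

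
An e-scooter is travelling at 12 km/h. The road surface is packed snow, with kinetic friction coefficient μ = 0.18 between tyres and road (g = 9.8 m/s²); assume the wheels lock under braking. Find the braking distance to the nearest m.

Braking distance ≈ 3 m

12 km/h ÷ 3.6 = 3.3333 m/s.
a = μg = 0.18 × 9.8 = 1.764 m/s².
Braking distance = v²/(2a) = 3.3333² / (2 × 1.764) = 11.111 / 3.528 = 3.149 m.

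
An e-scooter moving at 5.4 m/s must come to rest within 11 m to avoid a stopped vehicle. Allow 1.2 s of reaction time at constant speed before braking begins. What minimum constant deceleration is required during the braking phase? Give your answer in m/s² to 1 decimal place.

Distance covered during reaction = 5.4000 × 1.2 = 6.480 m.
Distance available for braking: 11 − 6.480 = 4.520 m.
v² = 2a·d ⇒ a = v²/(2d) = 5.4000² / (2 × 4.520) = 29.160 / 9.040 = 3.2257 m/s².

Required deceleration ≈ 3.2 m/s²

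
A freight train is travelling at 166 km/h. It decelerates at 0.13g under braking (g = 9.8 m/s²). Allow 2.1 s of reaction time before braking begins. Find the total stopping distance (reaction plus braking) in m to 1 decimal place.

166 km/h ÷ 3.6 = 46.1111 m/s.
a = 0.13 × 9.8 = 1.274 m/s².
Reaction distance = v·t_r = 46.1111 × 2.1 = 96.833 m.
Braking distance = v²/(2a) = 46.1111² / (2 × 1.274) = 2126.234 / 2.548 = 834.472 m.
Total = 96.833 + 834.472 = 931.305 m.

Total stopping distance ≈ 931.3 m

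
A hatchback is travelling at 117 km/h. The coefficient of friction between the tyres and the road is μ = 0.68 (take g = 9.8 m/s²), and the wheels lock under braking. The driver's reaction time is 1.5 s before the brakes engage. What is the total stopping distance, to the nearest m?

Total stopping distance ≈ 128 m

117 km/h ÷ 3.6 = 32.5000 m/s.
a = μg = 0.68 × 9.8 = 6.664 m/s².
Reaction distance = v·t_r = 32.5000 × 1.5 = 48.750 m.
Braking distance = v²/(2a) = 32.5000² / (2 × 6.664) = 1056.250 / 13.328 = 79.250 m.
Total = 48.750 + 79.250 = 128.000 m.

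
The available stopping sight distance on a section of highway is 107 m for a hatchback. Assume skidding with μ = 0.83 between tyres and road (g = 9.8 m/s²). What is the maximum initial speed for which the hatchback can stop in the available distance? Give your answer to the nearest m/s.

a = μg = 0.83 × 9.8 = 8.134 m/s².
v²/(2a) = d ⇒ v = √(2 × 8.134 × 107) = √1740.68 = 41.7215 m/s.

Maximum speed ≈ 42 m/s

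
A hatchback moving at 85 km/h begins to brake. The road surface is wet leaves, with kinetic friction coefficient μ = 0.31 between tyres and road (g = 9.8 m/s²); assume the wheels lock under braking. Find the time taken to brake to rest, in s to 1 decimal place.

85 km/h ÷ 3.6 = 23.6111 m/s.
a = μg = 0.31 × 9.8 = 3.038 m/s².
Braking time = v/a = 23.6111 / 3.038 = 7.772 s.

Braking time ≈ 7.8 s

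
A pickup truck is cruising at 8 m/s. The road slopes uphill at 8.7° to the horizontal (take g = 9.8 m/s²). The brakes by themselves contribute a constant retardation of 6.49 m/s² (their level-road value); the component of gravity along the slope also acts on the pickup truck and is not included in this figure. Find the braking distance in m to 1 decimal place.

Gravity along the uphill slope adds to the braking deceleration: a_eff = 6.490 + 9.8·sin 8.7° = 6.490 + 1.482 = 7.972 m/s².
Braking distance = v²/(2a) = 8.0000² / (2 × 7.972) = 64.000 / 15.944 = 4.014 m.

Braking distance ≈ 4.0 m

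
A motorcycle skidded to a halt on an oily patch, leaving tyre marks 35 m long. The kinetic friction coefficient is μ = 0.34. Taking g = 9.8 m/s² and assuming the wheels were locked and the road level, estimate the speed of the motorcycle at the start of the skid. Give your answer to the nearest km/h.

Deceleration a = μg = 0.34 × 9.8 = 3.332 m/s².
v = √(2a·d) = √(2 × 3.332 × 35) = √233.240 = 15.2722 m/s.
= 15.2722 × 3.6 = 54.980 km/h.

Initial speed ≈ 55 km/h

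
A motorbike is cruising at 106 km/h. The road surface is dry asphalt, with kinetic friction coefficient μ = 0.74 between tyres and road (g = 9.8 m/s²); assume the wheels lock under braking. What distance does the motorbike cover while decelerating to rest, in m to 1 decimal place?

106 km/h ÷ 3.6 = 29.4444 m/s.
a = μg = 0.74 × 9.8 = 7.252 m/s².
Braking distance = v²/(2a) = 29.4444² / (2 × 7.252) = 866.973 / 14.504 = 59.775 m.

Braking distance ≈ 59.8 m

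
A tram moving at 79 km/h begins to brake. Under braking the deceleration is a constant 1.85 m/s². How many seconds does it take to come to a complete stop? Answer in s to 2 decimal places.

79 km/h ÷ 3.6 = 21.9444 m/s.
Braking time = v/a = 21.9444 / 1.850 = 11.862 s.

Braking time ≈ 11.86 s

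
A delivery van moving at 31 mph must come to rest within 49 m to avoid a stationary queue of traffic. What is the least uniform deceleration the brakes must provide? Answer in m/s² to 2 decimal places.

Required deceleration ≈ 1.96 m/s²

31 mph × 0.44704 = 13.8582 m/s.
v² = 2a·d ⇒ a = v²/(2d) = 13.8582² / (2 × 49.000) = 192.050 / 98.000 = 1.9597 m/s².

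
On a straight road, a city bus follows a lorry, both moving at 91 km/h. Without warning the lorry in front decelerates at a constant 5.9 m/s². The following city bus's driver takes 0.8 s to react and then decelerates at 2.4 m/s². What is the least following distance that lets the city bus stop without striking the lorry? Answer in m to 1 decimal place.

91 km/h ÷ 3.6 = 25.2778 m/s.
Leader travels v²/(2a_L) = 638.967 / 11.800 = 54.150 m before stopping.
Follower covers v·t_r = 25.2778 × 0.8 = 20.222 m while reacting, then v²/(2a_F) = 638.967 / 4.800 = 133.118 m while braking, for a total of 20.222 + 133.118 = 153.340 m.
Since a_F ≤ a_L and the follower starts braking later, the follower is never slower than the leader, so the closest approach is when both have stopped.
Minimum gap = 153.340 − 54.150 = 99.190 m.

Minimum gap ≈ 99.2 m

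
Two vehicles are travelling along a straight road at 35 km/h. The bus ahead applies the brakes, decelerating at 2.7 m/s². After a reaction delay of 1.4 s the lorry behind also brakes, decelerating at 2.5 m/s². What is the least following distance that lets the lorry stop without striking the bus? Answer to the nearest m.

35 km/h ÷ 3.6 = 9.7222 m/s.
Leader travels v²/(2a_L) = 94.521 / 5.400 = 17.504 m before stopping.
Follower covers v·t_r = 9.7222 × 1.4 = 13.611 m while reacting, then v²/(2a_F) = 94.521 / 5.000 = 18.904 m while braking, for a total of 13.611 + 18.904 = 32.515 m.
Since a_F ≤ a_L and the follower starts braking later, the follower is never slower than the leader, so the closest approach is when both have stopped.
Minimum gap = 32.515 − 17.504 = 15.011 m.

Minimum gap ≈ 15 m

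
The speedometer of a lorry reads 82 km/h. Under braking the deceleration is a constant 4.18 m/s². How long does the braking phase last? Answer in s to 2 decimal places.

Braking time ≈ 5.45 s

82 km/h ÷ 3.6 = 22.7778 m/s.
Braking time = v/a = 22.7778 / 4.180 = 5.449 s.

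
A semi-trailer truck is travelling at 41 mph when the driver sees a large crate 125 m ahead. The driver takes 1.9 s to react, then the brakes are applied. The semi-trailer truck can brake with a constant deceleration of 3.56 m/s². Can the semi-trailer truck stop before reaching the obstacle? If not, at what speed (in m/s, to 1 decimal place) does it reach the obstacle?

Yes — it stops about 43.0 m short of the obstacle, so it never reaches it

41 mph × 0.44704 = 18.3286 m/s.
Reaction distance = 18.3286 × 1.9 = 34.824 m.
Braking distance = v²/(2a) = 335.938 / 7.120 = 47.182 m.
Total stopping distance = 34.824 + 47.182 = 82.006 m, vs 125 m available — it stops with 125 − 82.006 = 42.994 m to spare.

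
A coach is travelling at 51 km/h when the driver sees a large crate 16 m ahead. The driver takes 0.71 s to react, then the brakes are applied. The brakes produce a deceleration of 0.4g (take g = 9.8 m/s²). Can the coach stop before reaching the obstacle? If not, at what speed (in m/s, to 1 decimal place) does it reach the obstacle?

No — it strikes the obstacle at 12.4 m/s

51 km/h ÷ 3.6 = 14.1667 m/s.
a = 0.4 × 9.8 = 3.920 m/s².
Reaction distance = 14.1667 × 0.71 = 10.058 m.
Braking distance needed to stop: v²/(2a) = 200.695 / 7.840 = 25.599 m, so total needed = 10.058 + 25.599 = 35.657 m > 16 m — it cannot stop.
Distance remaining when braking begins: 16 − 10.058 = 5.942 m.
v² = v₀² − 2a·d = 200.695 − 2 × 3.920 × 5.942 = 154.110 m²/s².
v = √154.110 = 12.414 m/s.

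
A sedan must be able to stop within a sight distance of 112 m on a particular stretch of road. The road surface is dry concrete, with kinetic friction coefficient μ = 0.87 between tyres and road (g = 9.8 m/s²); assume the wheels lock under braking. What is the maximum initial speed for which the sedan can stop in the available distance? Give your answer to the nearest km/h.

Maximum speed ≈ 157 km/h

a = μg = 0.87 × 9.8 = 8.526 m/s².
v²/(2a) = d ⇒ v = √(2 × 8.526 × 112) = √1909.82 = 43.7015 m/s.
43.7015 m/s × 3.6 = 157.325 km/h.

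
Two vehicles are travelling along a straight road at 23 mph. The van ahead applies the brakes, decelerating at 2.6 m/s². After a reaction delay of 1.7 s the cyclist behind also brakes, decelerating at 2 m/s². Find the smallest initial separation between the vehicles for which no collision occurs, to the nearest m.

Minimum gap ≈ 24 m

23 mph × 0.44704 = 10.2819 m/s.
Leader travels v²/(2a_L) = 105.717 / 5.200 = 20.330 m before stopping.
Follower covers v·t_r = 10.2819 × 1.7 = 17.479 m while reacting, then v²/(2a_F) = 105.717 / 4.000 = 26.429 m while braking, for a total of 17.479 + 26.429 = 43.908 m.
Since a_F ≤ a_L and the follower starts braking later, the follower is never slower than the leader, so the closest approach is when both have stopped.
Minimum gap = 43.908 − 20.330 = 23.578 m.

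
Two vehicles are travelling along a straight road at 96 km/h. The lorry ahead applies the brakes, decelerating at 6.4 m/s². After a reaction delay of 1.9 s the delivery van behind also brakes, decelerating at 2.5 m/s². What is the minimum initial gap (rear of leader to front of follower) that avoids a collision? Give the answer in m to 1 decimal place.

Minimum gap ≈ 137.3 m

96 km/h ÷ 3.6 = 26.6667 m/s.
Leader travels v²/(2a_L) = 711.113 / 12.800 = 55.556 m before stopping.
Follower covers v·t_r = 26.6667 × 1.9 = 50.667 m while reacting, then v²/(2a_F) = 711.113 / 5.000 = 142.223 m while braking, for a total of 50.667 + 142.223 = 192.890 m.
Since a_F ≤ a_L and the follower starts braking later, the follower is never slower than the leader, so the closest approach is when both have stopped.
Minimum gap = 192.890 − 55.556 = 137.334 m.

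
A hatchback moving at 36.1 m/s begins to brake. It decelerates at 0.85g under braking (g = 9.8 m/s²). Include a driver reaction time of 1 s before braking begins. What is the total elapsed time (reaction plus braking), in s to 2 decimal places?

Total time ≈ 5.33 s

a = 0.85 × 9.8 = 8.330 m/s².
Braking time = v/a = 36.1000 / 8.330 = 4.334 s.
Total = 1 + 4.334 = 5.334 s.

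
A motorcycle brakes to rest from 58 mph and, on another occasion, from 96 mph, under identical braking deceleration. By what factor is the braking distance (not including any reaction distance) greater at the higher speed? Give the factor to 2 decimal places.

Factor ≈ 2.74

Braking distance d = v²/(2a), so with a fixed, d ∝ v².
Factor = (96/58)² = 1.6552² = 2.7397.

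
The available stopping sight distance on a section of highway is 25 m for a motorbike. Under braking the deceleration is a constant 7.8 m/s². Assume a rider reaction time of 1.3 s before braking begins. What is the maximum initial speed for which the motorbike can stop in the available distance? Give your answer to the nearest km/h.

Maximum speed ≈ 43 km/h

Stopping distance: v·t_r + v²/(2a) = 25 with t_r = 1.3 s and a = 7.800 m/s².
So v² + 20.280 v − 390.00 = 0.
Positive root: v = −a·t_r + √((a·t_r)² + 2a·d) = −10.140 + √(102.820 + 390.00) = 12.0595 m/s.
12.0595 m/s × 3.6 = 43.414 km/h.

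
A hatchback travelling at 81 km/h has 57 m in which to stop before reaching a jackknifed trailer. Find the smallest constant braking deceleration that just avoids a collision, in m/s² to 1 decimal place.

81 km/h ÷ 3.6 = 22.5000 m/s.
v² = 2a·d ⇒ a = v²/(2d) = 22.5000² / (2 × 57.000) = 506.250 / 114.000 = 4.4408 m/s².

Required deceleration ≈ 4.4 m/s²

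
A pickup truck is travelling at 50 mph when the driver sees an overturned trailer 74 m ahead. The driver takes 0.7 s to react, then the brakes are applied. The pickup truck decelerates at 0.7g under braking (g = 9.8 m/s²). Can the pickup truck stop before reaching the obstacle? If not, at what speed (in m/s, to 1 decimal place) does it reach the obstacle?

50 mph × 0.44704 = 22.3520 m/s.
a = 0.7 × 9.8 = 6.860 m/s².
Reaction distance = 22.3520 × 0.7 = 15.646 m.
Braking distance = v²/(2a) = 499.612 / 13.720 = 36.415 m.
Total stopping distance = 15.646 + 36.415 = 52.061 m, vs 74 m available — it stops with 74 − 52.061 = 21.939 m to spare.

Yes — it stops about 21.9 m short of the obstacle, so it never reaches it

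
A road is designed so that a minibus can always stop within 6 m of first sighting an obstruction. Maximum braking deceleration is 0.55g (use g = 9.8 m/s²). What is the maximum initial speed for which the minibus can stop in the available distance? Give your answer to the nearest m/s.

Maximum speed ≈ 8 m/s

a = 0.55 × 9.8 = 5.390 m/s².
v²/(2a) = d ⇒ v = √(2 × 5.390 × 6) = √64.68 = 8.0424 m/s.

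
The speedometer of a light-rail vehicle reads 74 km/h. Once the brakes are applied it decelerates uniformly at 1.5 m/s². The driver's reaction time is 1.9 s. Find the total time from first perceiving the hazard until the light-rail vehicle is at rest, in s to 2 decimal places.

Total time ≈ 15.60 s

74 km/h ÷ 3.6 = 20.5556 m/s.
Braking time = v/a = 20.5556 / 1.500 = 13.704 s.
Total = 1.9 + 13.704 = 15.604 s.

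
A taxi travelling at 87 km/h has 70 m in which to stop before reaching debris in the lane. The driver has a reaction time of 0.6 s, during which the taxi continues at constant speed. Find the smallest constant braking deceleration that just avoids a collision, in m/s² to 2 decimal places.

Required deceleration ≈ 5.26 m/s²

87 km/h ÷ 3.6 = 24.1667 m/s.
Distance covered during reaction = 24.1667 × 0.6 = 14.500 m.
Distance available for braking: 70 − 14.500 = 55.500 m.
v² = 2a·d ⇒ a = v²/(2d) = 24.1667² / (2 × 55.500) = 584.029 / 111.000 = 5.2615 m/s².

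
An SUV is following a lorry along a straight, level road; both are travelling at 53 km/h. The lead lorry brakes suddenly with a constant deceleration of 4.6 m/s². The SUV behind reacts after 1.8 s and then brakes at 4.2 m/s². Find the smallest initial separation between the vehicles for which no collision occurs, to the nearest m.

Minimum gap ≈ 29 m

53 km/h ÷ 3.6 = 14.7222 m/s.
Leader travels v²/(2a_L) = 216.743 / 9.200 = 23.559 m before stopping.
Follower covers v·t_r = 14.7222 × 1.8 = 26.500 m while reacting, then v²/(2a_F) = 216.743 / 8.400 = 25.803 m while braking, for a total of 26.500 + 25.803 = 52.303 m.
Since a_F ≤ a_L and the follower starts braking later, the follower is never slower than the leader, so the closest approach is when both have stopped.
Minimum gap = 52.303 − 23.559 = 28.744 m.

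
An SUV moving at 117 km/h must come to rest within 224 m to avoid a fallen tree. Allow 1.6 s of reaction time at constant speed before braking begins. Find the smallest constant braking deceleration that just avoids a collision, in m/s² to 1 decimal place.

Required deceleration ≈ 3.1 m/s²

117 km/h ÷ 3.6 = 32.5000 m/s.
Distance covered during reaction = 32.5000 × 1.6 = 52.000 m.
Distance available for braking: 224 − 52.000 = 172.000 m.
v² = 2a·d ⇒ a = v²/(2d) = 32.5000² / (2 × 172.000) = 1056.250 / 344.000 = 3.0705 m/s².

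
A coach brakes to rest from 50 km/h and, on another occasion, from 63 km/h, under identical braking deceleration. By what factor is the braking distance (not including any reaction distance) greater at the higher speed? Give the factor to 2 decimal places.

Braking distance d = v²/(2a), so with a fixed, d ∝ v².
Factor = (63/50)² = 1.2600² = 1.5876.

Factor ≈ 1.59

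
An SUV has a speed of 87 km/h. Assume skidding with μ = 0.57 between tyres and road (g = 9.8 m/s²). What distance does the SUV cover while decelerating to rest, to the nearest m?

87 km/h ÷ 3.6 = 24.1667 m/s.
a = μg = 0.57 × 9.8 = 5.586 m/s².
Braking distance = v²/(2a) = 24.1667² / (2 × 5.586) = 584.029 / 11.172 = 52.276 m.

Braking distance ≈ 52 m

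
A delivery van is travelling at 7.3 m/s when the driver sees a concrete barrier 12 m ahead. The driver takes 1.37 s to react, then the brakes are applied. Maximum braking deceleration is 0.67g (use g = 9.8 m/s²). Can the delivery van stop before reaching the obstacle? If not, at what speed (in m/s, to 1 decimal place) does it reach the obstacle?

No — it strikes the obstacle at 5.2 m/s

a = 0.67 × 9.8 = 6.566 m/s².
Reaction distance = 7.3000 × 1.37 = 10.001 m.
Braking distance needed to stop: v²/(2a) = 53.290 / 13.132 = 4.058 m, so total needed = 10.001 + 4.058 = 14.059 m > 12 m — it cannot stop.
Distance remaining when braking begins: 12 − 10.001 = 1.999 m.
v² = v₀² − 2a·d = 53.290 − 2 × 6.566 × 1.999 = 27.039 m²/s².
v = √27.039 = 5.200 m/s.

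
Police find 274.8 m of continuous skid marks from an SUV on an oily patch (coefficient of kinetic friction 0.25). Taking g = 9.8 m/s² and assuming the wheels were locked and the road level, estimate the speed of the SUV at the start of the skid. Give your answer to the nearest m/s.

Deceleration a = μg = 0.25 × 9.8 = 2.450 m/s².
v = √(2a·d) = √(2 × 2.450 × 274.8) = √1346.520 = 36.6950 m/s.

Initial speed ≈ 37 m/s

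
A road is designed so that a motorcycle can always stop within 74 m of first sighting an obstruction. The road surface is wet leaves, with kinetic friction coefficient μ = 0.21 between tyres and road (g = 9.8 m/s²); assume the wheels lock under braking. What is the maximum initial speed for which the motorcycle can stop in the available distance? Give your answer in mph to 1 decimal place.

Maximum speed ≈ 39.0 mph

a = μg = 0.21 × 9.8 = 2.058 m/s².
v²/(2a) = d ⇒ v = √(2 × 2.058 × 74) = √304.58 = 17.4522 m/s.
17.4522 m/s ÷ 0.44704 = 39.039 mph.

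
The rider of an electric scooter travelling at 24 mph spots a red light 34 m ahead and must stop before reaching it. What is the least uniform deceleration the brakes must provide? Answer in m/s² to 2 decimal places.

Required deceleration ≈ 1.69 m/s²

24 mph × 0.44704 = 10.7290 m/s.
v² = 2a·d ⇒ a = v²/(2d) = 10.7290² / (2 × 34.000) = 115.111 / 68.000 = 1.6928 m/s².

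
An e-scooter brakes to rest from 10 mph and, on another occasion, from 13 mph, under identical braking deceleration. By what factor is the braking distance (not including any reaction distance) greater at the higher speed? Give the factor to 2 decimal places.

Braking distance d = v²/(2a), so with a fixed, d ∝ v².
Factor = (13/10)² = 1.3000² = 1.6900.

Factor ≈ 1.69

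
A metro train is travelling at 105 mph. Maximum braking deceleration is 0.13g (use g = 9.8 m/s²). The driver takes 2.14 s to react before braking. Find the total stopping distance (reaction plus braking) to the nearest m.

105 mph × 0.44704 = 46.9392 m/s.
a = 0.13 × 9.8 = 1.274 m/s².
Reaction distance = v·t_r = 46.9392 × 2.14 = 100.450 m.
Braking distance = v²/(2a) = 46.9392² / (2 × 1.274) = 2203.288 / 2.548 = 864.713 m.
Total = 100.450 + 864.713 = 965.163 m.

Total stopping distance ≈ 965 m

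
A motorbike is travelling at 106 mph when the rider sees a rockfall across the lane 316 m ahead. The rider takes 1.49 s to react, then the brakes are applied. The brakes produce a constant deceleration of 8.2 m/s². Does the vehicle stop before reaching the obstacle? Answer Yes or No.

106 mph × 0.44704 = 47.3862 m/s.
Reaction distance = 47.3862 × 1.49 = 70.605 m.
Braking distance = v²/(2a) = 2245.452 / 16.400 = 136.918 m.
Total stopping distance = 70.605 + 136.918 = 207.523 m, vs 316 m available — it stops with 316 − 207.523 = 108.477 m to spare.

Yes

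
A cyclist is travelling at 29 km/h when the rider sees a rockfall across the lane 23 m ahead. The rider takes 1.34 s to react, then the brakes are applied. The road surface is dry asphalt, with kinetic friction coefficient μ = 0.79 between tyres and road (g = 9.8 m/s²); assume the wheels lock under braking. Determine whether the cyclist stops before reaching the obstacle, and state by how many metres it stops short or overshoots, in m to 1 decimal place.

Yes — it stops 8.0 m short of the obstacle

29 km/h ÷ 3.6 = 8.0556 m/s.
a = μg = 0.79 × 9.8 = 7.742 m/s².
Reaction distance = 8.0556 × 1.34 = 10.795 m.
Braking distance = v²/(2a) = 64.893 / 15.484 = 4.191 m.
Total stopping distance = 10.795 + 4.191 = 14.986 m, vs 23 m available — it stops with 23 − 14.986 = 8.014 m to spare.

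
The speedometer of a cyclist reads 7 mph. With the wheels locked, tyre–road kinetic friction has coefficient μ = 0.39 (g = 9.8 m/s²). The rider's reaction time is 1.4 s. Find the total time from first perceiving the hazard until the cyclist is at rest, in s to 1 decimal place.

7 mph × 0.44704 = 3.1293 m/s.
a = μg = 0.39 × 9.8 = 3.822 m/s².
Braking time = v/a = 3.1293 / 3.822 = 0.819 s.
Total = 1.4 + 0.819 = 2.219 s.

Total time ≈ 2.2 s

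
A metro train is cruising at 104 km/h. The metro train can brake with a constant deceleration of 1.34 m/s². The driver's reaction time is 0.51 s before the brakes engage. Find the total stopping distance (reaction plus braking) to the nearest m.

104 km/h ÷ 3.6 = 28.8889 m/s.
Reaction distance = v·t_r = 28.8889 × 0.51 = 14.733 m.
Braking distance = v²/(2a) = 28.8889² / (2 × 1.340) = 834.569 / 2.680 = 311.406 m.
Total = 14.733 + 311.406 = 326.139 m.

Total stopping distance ≈ 326 m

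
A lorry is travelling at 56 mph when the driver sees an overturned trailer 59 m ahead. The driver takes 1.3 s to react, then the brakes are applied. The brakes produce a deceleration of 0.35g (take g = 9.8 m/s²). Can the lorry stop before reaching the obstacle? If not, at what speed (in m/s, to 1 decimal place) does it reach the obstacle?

No — it strikes the obstacle at 21.1 m/s

56 mph × 0.44704 = 25.0342 m/s.
a = 0.35 × 9.8 = 3.430 m/s².
Reaction distance = 25.0342 × 1.3 = 32.544 m.
Braking distance needed to stop: v²/(2a) = 626.711 / 6.860 = 91.357 m, so total needed = 32.544 + 91.357 = 123.901 m > 59 m — it cannot stop.
Distance remaining when braking begins: 59 − 32.544 = 26.456 m.
v² = v₀² − 2a·d = 626.711 − 2 × 3.430 × 26.456 = 445.223 m²/s².
v = √445.223 = 21.100 m/s.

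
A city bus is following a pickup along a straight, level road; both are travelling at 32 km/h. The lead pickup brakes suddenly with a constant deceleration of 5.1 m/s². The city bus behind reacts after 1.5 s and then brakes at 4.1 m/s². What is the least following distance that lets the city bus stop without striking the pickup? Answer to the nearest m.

Minimum gap ≈ 15 m

32 km/h ÷ 3.6 = 8.8889 m/s.
Leader travels v²/(2a_L) = 79.013 / 10.200 = 7.746 m before stopping.
Follower covers v·t_r = 8.8889 × 1.5 = 13.333 m while reacting, then v²/(2a_F) = 79.013 / 8.200 = 9.636 m while braking, for a total of 13.333 + 9.636 = 22.969 m.
Since a_F ≤ a_L and the follower starts braking later, the follower is never slower than the leader, so the closest approach is when both have stopped.
Minimum gap = 22.969 − 7.746 = 15.223 m.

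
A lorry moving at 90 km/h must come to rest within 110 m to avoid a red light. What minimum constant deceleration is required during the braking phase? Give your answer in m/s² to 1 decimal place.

Required deceleration ≈ 2.8 m/s²

90 km/h ÷ 3.6 = 25.0000 m/s.
v² = 2a·d ⇒ a = v²/(2d) = 25.0000² / (2 × 110.000) = 625.000 / 220.000 = 2.8409 m/s².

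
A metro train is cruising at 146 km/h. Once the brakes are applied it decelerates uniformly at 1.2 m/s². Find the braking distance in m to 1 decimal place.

Braking distance ≈ 685.3 m

146 km/h ÷ 3.6 = 40.5556 m/s.
Braking distance = v²/(2a) = 40.5556² / (2 × 1.200) = 1644.757 / 2.400 = 685.315 m.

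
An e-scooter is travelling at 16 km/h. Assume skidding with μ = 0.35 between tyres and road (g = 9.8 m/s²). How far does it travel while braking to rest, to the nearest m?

Braking distance ≈ 3 m

16 km/h ÷ 3.6 = 4.4444 m/s.
a = μg = 0.35 × 9.8 = 3.430 m/s².
Braking distance = v²/(2a) = 4.4444² / (2 × 3.430) = 19.753 / 6.860 = 2.879 m.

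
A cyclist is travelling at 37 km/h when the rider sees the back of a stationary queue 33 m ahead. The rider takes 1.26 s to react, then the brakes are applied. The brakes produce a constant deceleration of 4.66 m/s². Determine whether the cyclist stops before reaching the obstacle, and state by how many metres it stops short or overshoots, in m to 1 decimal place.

37 km/h ÷ 3.6 = 10.2778 m/s.
Reaction distance = 10.2778 × 1.26 = 12.950 m.
Braking distance = v²/(2a) = 105.633 / 9.320 = 11.334 m.
Total stopping distance = 12.950 + 11.334 = 24.284 m, vs 33 m available — it stops with 33 − 24.284 = 8.716 m to spare.

Yes — it stops 8.7 m short of the obstacle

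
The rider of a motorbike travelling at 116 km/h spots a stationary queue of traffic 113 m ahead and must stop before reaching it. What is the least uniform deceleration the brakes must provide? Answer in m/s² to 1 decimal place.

116 km/h ÷ 3.6 = 32.2222 m/s.
v² = 2a·d ⇒ a = v²/(2d) = 32.2222² / (2 × 113.000) = 1038.270 / 226.000 = 4.5941 m/s².

Required deceleration ≈ 4.6 m/s²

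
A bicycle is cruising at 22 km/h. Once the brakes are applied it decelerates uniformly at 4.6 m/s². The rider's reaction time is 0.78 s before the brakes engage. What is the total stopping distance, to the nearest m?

22 km/h ÷ 3.6 = 6.1111 m/s.
Reaction distance = v·t_r = 6.1111 × 0.78 = 4.767 m.
Braking distance = v²/(2a) = 6.1111² / (2 × 4.600) = 37.346 / 9.200 = 4.059 m.
Total = 4.767 + 4.059 = 8.826 m.

Total stopping distance ≈ 9 m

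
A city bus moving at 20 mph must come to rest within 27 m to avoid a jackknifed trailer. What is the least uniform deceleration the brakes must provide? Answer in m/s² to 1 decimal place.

20 mph × 0.44704 = 8.9408 m/s.
v² = 2a·d ⇒ a = v²/(2d) = 8.9408² / (2 × 27.000) = 79.938 / 54.000 = 1.4803 m/s².

Required deceleration ≈ 1.5 m/s²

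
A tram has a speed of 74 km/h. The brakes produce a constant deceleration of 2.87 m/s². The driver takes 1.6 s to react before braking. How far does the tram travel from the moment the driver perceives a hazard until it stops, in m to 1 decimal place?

Total stopping distance ≈ 106.5 m

74 km/h ÷ 3.6 = 20.5556 m/s.
Reaction distance = v·t_r = 20.5556 × 1.6 = 32.889 m.
Braking distance = v²/(2a) = 20.5556² / (2 × 2.870) = 422.533 / 5.740 = 73.612 m.
Total = 32.889 + 73.612 = 106.501 m.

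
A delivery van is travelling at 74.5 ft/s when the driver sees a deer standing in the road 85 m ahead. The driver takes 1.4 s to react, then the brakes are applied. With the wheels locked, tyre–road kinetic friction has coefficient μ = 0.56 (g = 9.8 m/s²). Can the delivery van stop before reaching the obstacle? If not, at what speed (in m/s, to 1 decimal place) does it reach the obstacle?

74.5 ft/s × 0.3048 = 22.7076 m/s.
a = μg = 0.56 × 9.8 = 5.488 m/s².
Reaction distance = 22.7076 × 1.4 = 31.791 m.
Braking distance = v²/(2a) = 515.635 / 10.976 = 46.978 m.
Total stopping distance = 31.791 + 46.978 = 78.769 m, vs 85 m available — it stops with 85 − 78.769 = 6.231 m to spare.

Yes — it stops about 6.2 m short of the obstacle, so it never reaches it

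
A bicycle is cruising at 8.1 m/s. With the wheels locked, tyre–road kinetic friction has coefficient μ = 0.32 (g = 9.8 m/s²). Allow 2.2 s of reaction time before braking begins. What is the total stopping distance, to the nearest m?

a = μg = 0.32 × 9.8 = 3.136 m/s².
Reaction distance = v·t_r = 8.1000 × 2.2 = 17.820 m.
Braking distance = v²/(2a) = 8.1000² / (2 × 3.136) = 65.610 / 6.272 = 10.461 m.
Total = 17.820 + 10.461 = 28.281 m.

Total stopping distance ≈ 28 m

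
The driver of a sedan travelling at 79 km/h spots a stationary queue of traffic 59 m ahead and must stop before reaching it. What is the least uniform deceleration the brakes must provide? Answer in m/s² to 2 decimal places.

79 km/h ÷ 3.6 = 21.9444 m/s.
v² = 2a·d ⇒ a = v²/(2d) = 21.9444² / (2 × 59.000) = 481.557 / 118.000 = 4.0810 m/s².

Required deceleration ≈ 4.08 m/s²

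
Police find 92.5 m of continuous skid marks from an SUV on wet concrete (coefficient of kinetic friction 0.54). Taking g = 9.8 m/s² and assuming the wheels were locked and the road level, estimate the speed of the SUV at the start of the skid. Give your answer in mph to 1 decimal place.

Initial speed ≈ 70.0 mph

Deceleration a = μg = 0.54 × 9.8 = 5.292 m/s².
v = √(2a·d) = √(2 × 5.292 × 92.5) = √979.020 = 31.2893 m/s.
= 31.2893 ÷ 0.44704 = 69.992 mph.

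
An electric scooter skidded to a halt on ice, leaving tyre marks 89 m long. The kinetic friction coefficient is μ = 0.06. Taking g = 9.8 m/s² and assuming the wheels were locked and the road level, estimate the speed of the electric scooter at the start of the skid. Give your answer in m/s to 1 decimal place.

Initial speed ≈ 10.2 m/s

Deceleration a = μg = 0.06 × 9.8 = 0.588 m/s².
v = √(2a·d) = √(2 × 0.588 × 89) = √104.664 = 10.2305 m/s.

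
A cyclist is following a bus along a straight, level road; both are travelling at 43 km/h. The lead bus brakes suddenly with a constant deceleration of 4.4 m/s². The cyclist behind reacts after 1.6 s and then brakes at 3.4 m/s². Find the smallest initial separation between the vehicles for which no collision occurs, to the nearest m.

43 km/h ÷ 3.6 = 11.9444 m/s.
Leader travels v²/(2a_L) = 142.669 / 8.800 = 16.212 m before stopping.
Follower covers v·t_r = 11.9444 × 1.6 = 19.111 m while reacting, then v²/(2a_F) = 142.669 / 6.800 = 20.981 m while braking, for a total of 19.111 + 20.981 = 40.092 m.
Since a_F ≤ a_L and the follower starts braking later, the follower is never slower than the leader, so the closest approach is when both have stopped.
Minimum gap = 40.092 − 16.212 = 23.880 m.

Minimum gap ≈ 24 m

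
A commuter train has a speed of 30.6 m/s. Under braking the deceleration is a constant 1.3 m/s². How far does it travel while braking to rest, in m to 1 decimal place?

Braking distance = v²/(2a) = 30.6000² / (2 × 1.300) = 936.360 / 2.600 = 360.138 m.

Braking distance ≈ 360.1 m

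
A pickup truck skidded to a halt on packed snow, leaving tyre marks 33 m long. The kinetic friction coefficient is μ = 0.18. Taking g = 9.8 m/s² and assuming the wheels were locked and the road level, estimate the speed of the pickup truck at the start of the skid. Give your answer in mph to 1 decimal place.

Deceleration a = μg = 0.18 × 9.8 = 1.764 m/s².
v = √(2a·d) = √(2 × 1.764 × 33) = √116.424 = 10.7900 m/s.
= 10.7900 ÷ 0.44704 = 24.137 mph.

Initial speed ≈ 24.1 mph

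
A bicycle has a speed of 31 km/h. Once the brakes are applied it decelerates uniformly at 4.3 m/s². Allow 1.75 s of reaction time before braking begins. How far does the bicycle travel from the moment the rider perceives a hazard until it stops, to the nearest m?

31 km/h ÷ 3.6 = 8.6111 m/s.
Reaction distance = v·t_r = 8.6111 × 1.75 = 15.069 m.
Braking distance = v²/(2a) = 8.6111² / (2 × 4.300) = 74.151 / 8.600 = 8.622 m.
Total = 15.069 + 8.622 = 23.691 m.

Total stopping distance ≈ 24 m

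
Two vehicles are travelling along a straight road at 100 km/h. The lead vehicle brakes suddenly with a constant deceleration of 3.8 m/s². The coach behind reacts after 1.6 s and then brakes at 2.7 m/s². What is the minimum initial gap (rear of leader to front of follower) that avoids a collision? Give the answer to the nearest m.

Minimum gap ≈ 86 m

100 km/h ÷ 3.6 = 27.7778 m/s.
Leader travels v²/(2a_L) = 771.606 / 7.600 = 101.527 m before stopping.
Follower covers v·t_r = 27.7778 × 1.6 = 44.444 m while reacting, then v²/(2a_F) = 771.606 / 5.400 = 142.890 m while braking, for a total of 44.444 + 142.890 = 187.334 m.
Since a_F ≤ a_L and the follower starts braking later, the follower is never slower than the leader, so the closest approach is when both have stopped.
Minimum gap = 187.334 − 101.527 = 85.807 m.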